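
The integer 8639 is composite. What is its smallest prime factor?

53

8639 is odd.
Digit sum 26, not divisible by 3.
Ends in 9: not divisible by 5.
7: 8639 = 7·1234 + 1
11: 8639 = 11·785 + 4
13: 8639 = 13·664 + 7
17: 8639 = 17·508 + 3
19: 8639 = 19·454 + 13
23: 8639 = 23·375 + 14
29: 8639 = 29·297 + 26
31: 8639 = 31·278 + 21
37: 8639 = 37·233 + 18
41: 8639 = 41·210 + 29
43: 8639 = 43·200 + 39
47: 8639 = 47·183 + 38
53: 8639 = 53·163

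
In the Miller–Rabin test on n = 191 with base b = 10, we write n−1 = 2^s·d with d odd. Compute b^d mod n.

1

191 − 1 = 190 = 2^1 · 95, so d = 95.
10^1 ≡ 10 (mod 191)
10^2 ≡ 10^2 = 100 ≡ 100 (mod 191)
10^4 ≡ 100^2 = 10000 ≡ 68 (mod 191)
10^8 ≡ 68^2 = 4624 ≡ 40 (mod 191)
10^16 ≡ 40^2 = 1600 ≡ 72 (mod 191)
10^32 ≡ 72^2 = 5184 ≡ 27 (mod 191)
10^64 ≡ 27^2 = 729 ≡ 156 (mod 191)
95 = 64 + 16 + 8 + 4 + 2 + 1 in binary powers of 2.
So 10^95 ≡ 156 · 72 · 40 · 68 · 100 · 10 ≡ 1 (mod 191).
Since 10^d ≡ 1 (mod 191), base 10 does not prove 191 composite.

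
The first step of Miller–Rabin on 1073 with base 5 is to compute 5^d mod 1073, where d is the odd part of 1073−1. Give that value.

912

1073 − 1 = 1072 = 2^4 · 67, so d = 67.
5^1 ≡ 5 (mod 1073)
5^2 ≡ 5^2 = 25 ≡ 25 (mod 1073)
5^4 ≡ 25^2 = 625 ≡ 625 (mod 1073)
5^8 ≡ 625^2 = 390625 ≡ 53 (mod 1073)
5^16 ≡ 53^2 = 2809 ≡ 663 (mod 1073)
5^32 ≡ 663^2 = 439569 ≡ 712 (mod 1073)
5^64 ≡ 712^2 = 506944 ≡ 488 (mod 1073)
67 = 64 + 2 + 1 in binary powers of 2.
So 5^67 ≡ 488 · 25 · 5 ≡ 912 (mod 1073).
Squaring chain: 912 → 169 → 663 → 712; never reaches −1, so base 5 is a Miller–Rabin witness that 1073 is composite.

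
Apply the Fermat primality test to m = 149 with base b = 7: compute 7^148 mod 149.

7^1 ≡ 7 (mod 149)
7^2 ≡ 7^2 = 49 ≡ 49 (mod 149)
7^4 ≡ 49^2 = 2401 ≡ 17 (mod 149)
7^8 ≡ 17^2 = 289 ≡ 140 (mod 149)
7^16 ≡ 140^2 = 19600 ≡ 81 (mod 149)
7^32 ≡ 81^2 = 6561 ≡ 5 (mod 149)
7^64 ≡ 5^2 = 25 ≡ 25 (mod 149)
7^128 ≡ 25^2 = 625 ≡ 29 (mod 149)
148 = 128 + 16 + 4 in binary powers of 2.
So 7^148 ≡ 29 · 81 · 17 ≡ 1 (mod 149).
Since the result is 1, base 7 gives no evidence that 149 is composite.

1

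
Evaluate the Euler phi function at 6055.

Factor: 6055 = 5 · 7 · 173.
φ(6055) = (5−1) · (7−1) · (173−1) = 4 · 6 · 172 = 4128.

4128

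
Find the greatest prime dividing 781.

71

781 = 11 · 71
71 is prime.
So 781 = 11 · 71; the largest prime factor is 71.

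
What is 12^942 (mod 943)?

430

12^1 ≡ 12 (mod 943)
12^2 ≡ 12^2 = 144 ≡ 144 (mod 943)
12^4 ≡ 144^2 = 20736 ≡ 933 (mod 943)
12^8 ≡ 933^2 = 870489 ≡ 100 (mod 943)
12^16 ≡ 100^2 = 10000 ≡ 570 (mod 943)
12^32 ≡ 570^2 = 324900 ≡ 508 (mod 943)
12^64 ≡ 508^2 = 258064 ≡ 625 (mod 943)
12^128 ≡ 625^2 = 390625 ≡ 223 (mod 943)
12^256 ≡ 223^2 = 49729 ≡ 693 (mod 943)
12^512 ≡ 693^2 = 480249 ≡ 262 (mod 943)
942 = 512 + 256 + 128 + 32 + 8 + 4 + 2 in binary powers of 2.
So 12^942 ≡ 262 · 693 · 223 · 508 · 100 · 933 · 144 ≡ 430 (mod 943).
Since 430 ≠ 1, base 12 is a Fermat witness: 943 is composite.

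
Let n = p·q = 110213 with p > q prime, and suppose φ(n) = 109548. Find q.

307

φ(n) = (p−1)(q−1) = n − (p+q) + 1, so p + q = 110213 − 109548 + 1 = 666.
p and q are the roots of t² − 666t + 110213 = 0.
Discriminant: 666² − 4·110213 = 443556 − 440852 = 2704; √2704 = 52.
q = (666 − 52)/2 = 307, p = (666 + 52)/2 = 359.
Check: 307 · 359 = 110213.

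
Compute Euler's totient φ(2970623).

Factor: 2970623 = 103 · 151 · 191.
φ(2970623) = (103−1) · (151−1) · (191−1) = 102 · 150 · 190 = 2907000.

2907000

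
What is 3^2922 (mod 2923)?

433

3^1 ≡ 3 (mod 2923)
3^2 ≡ 3^2 = 9 ≡ 9 (mod 2923)
3^4 ≡ 9^2 = 81 ≡ 81 (mod 2923)
3^8 ≡ 81^2 = 6561 ≡ 715 (mod 2923)
3^16 ≡ 715^2 = 511225 ≡ 2623 (mod 2923)
3^32 ≡ 2623^2 = 6880129 ≡ 2310 (mod 2923)
3^64 ≡ 2310^2 = 5336100 ≡ 1625 (mod 2923)
3^128 ≡ 1625^2 = 2640625 ≡ 1156 (mod 2923)
3^256 ≡ 1156^2 = 1336336 ≡ 525 (mod 2923)
3^512 ≡ 525^2 = 275625 ≡ 863 (mod 2923)
3^1024 ≡ 863^2 = 744769 ≡ 2327 (mod 2923)
3^2048 ≡ 2327^2 = 5414929 ≡ 1533 (mod 2923)
2922 = 2048 + 512 + 256 + 64 + 32 + 8 + 2 in binary powers of 2.
So 3^2922 ≡ 1533 · 863 · 525 · 1625 · 2310 · 715 · 9 ≡ 433 (mod 2923).
Since 433 ≠ 1, base 3 is a Fermat witness: 2923 is composite.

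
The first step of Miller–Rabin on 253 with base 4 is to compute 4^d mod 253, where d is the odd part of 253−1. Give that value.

253 − 1 = 252 = 2^2 · 63, so d = 63.
4^1 ≡ 4 (mod 253)
4^2 ≡ 4^2 = 16 ≡ 16 (mod 253)
4^4 ≡ 16^2 = 256 ≡ 3 (mod 253)
4^8 ≡ 3^2 = 9 ≡ 9 (mod 253)
4^16 ≡ 9^2 = 81 ≡ 81 (mod 253)
4^32 ≡ 81^2 = 6561 ≡ 236 (mod 253)
63 = 32 + 16 + 8 + 4 + 2 + 1 in binary powers of 2.
So 4^63 ≡ 236 · 81 · 9 · 3 · 16 · 4 ≡ 9 (mod 253).
Squaring chain: 9 → 81; never reaches −1, so base 4 is a Miller–Rabin witness that 253 is composite.

9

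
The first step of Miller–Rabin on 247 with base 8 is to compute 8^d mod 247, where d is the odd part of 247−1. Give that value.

247 − 1 = 246 = 2^1 · 123, so d = 123.
8^1 ≡ 8 (mod 247)
8^2 ≡ 8^2 = 64 ≡ 64 (mod 247)
8^4 ≡ 64^2 = 4096 ≡ 144 (mod 247)
8^8 ≡ 144^2 = 20736 ≡ 235 (mod 247)
8^16 ≡ 235^2 = 55225 ≡ 144 (mod 247)
8^32 ≡ 144^2 = 20736 ≡ 235 (mod 247)
8^64 ≡ 235^2 = 55225 ≡ 144 (mod 247)
123 = 64 + 32 + 16 + 8 + 2 + 1 in binary powers of 2.
So 8^123 ≡ 144 · 235 · 144 · 235 · 64 · 8 ≡ 18 (mod 247).
Squaring chain: 18; never reaches −1, so base 8 is a Miller–Rabin witness that 247 is composite.

18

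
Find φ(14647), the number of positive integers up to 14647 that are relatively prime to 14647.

Factor: 14647 = 97 · 151.
φ(14647) = (97−1) · (151−1) = 96 · 150 = 14400.

14400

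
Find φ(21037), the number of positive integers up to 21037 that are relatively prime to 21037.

20736

Factor: 21037 = 109 · 193.
φ(21037) = (109−1) · (193−1) = 108 · 192 = 20736.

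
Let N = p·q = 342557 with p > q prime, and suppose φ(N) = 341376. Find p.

673

φ(n) = (p−1)(q−1) = n − (p+q) + 1, so p + q = 342557 − 341376 + 1 = 1182.
p and q are the roots of t² − 1182t + 342557 = 0.
Discriminant: 1182² − 4·342557 = 1397124 − 1370228 = 26896; √26896 = 164.
q = (1182 − 164)/2 = 509, p = (1182 + 164)/2 = 673.
Check: 509 · 673 = 342557.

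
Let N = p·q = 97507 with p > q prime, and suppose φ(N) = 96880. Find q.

281

φ(n) = (p−1)(q−1) = n − (p+q) + 1, so p + q = 97507 − 96880 + 1 = 628.
p and q are the roots of t² − 628t + 97507 = 0.
Discriminant: 628² − 4·97507 = 394384 − 390028 = 4356; √4356 = 66.
q = (628 − 66)/2 = 281, p = (628 + 66)/2 = 347.
Check: 281 · 347 = 97507.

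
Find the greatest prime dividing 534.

89

534 = 2 · 267
267 = 3 · 89
89 is prime.
So 534 = 2 · 3 · 89; the largest prime factor is 89.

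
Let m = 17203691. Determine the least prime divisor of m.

17203691 is odd.
Digit sum 29, not divisible by 3.
Ends in 1: not divisible by 5.
7: 17203691 = 7·2457670 + 1
11: 17203691 = 11·1563971 + 10
13: 17203691 = 13·1323360 + 11
17: 17203691 = 17·1011981 + 14
19: 17203691 = 19·905457 + 8
23: 17203691 = 23·747986 + 13
29: 17203691 = 29·593230 + 21
31: 17203691 = 31·554957 + 24
37: 17203691 = 37·464964 + 23
41: 17203691 = 41·419602 + 9
43: 17203691 = 43·400085 + 36
47: 17203691 = 47·366035 + 46
53: 17203691 = 53·324597 + 50
59: 17203691 = 59·291587 + 58
61: 17203691 = 61·282027 + 44
67: 17203691 = 67·256771 + 34
71: 17203691 = 71·242305 + 36
73: 17203691 = 73·235667

73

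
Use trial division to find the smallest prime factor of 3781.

3781 is odd.
Digit sum 19, not divisible by 3.
Ends in 1: not divisible by 5.
7: 3781 = 7·540 + 1
11: 3781 = 11·343 + 8
13: 3781 = 13·290 + 11
17: 3781 = 17·222 + 7
19: 3781 = 19·199

19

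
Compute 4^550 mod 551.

517

4^1 ≡ 4 (mod 551)
4^2 ≡ 4^2 = 16 ≡ 16 (mod 551)
4^4 ≡ 16^2 = 256 ≡ 256 (mod 551)
4^8 ≡ 256^2 = 65536 ≡ 518 (mod 551)
4^16 ≡ 518^2 = 268324 ≡ 538 (mod 551)
4^32 ≡ 538^2 = 289444 ≡ 169 (mod 551)
4^64 ≡ 169^2 = 28561 ≡ 460 (mod 551)
4^128 ≡ 460^2 = 211600 ≡ 16 (mod 551)
4^256 ≡ 16^2 = 256 ≡ 256 (mod 551)
4^512 ≡ 256^2 = 65536 ≡ 518 (mod 551)
550 = 512 + 32 + 4 + 2 in binary powers of 2.
So 4^550 ≡ 518 · 169 · 256 · 16 ≡ 517 (mod 551).
Since 517 ≠ 1, base 4 is a Fermat witness: 551 is composite.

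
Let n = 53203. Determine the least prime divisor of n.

53203 is odd.
Digit sum 13, not divisible by 3.
Ends in 3: not divisible by 5.
7: 53203 = 7·7600 + 3
11: 53203 = 11·4836 + 7
13: 53203 = 13·4092 + 7
17: 53203 = 17·3129 + 10
19: 53203 = 19·2800 + 3
23: 53203 = 23·2313 + 4
29: 53203 = 29·1834 + 17
31: 53203 = 31·1716 + 7
37: 53203 = 37·1437 + 34
41: 53203 = 41·1297 + 26
43: 53203 = 43·1237 + 12
47: 53203 = 47·1131 + 46
53: 53203 = 53·1003 + 44
59: 53203 = 59·901 + 44
61: 53203 = 61·872 + 11
67: 53203 = 67·794 + 5
71: 53203 = 71·749 + 24
73: 53203 = 73·728 + 59
79: 53203 = 79·673 + 36
83: 53203 = 83·641

83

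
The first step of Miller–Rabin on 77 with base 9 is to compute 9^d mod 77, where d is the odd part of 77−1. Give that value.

77 − 1 = 76 = 2^2 · 19, so d = 19.
9^1 ≡ 9 (mod 77)
9^2 ≡ 9^2 = 81 ≡ 4 (mod 77)
9^4 ≡ 4^2 = 16 ≡ 16 (mod 77)
9^8 ≡ 16^2 = 256 ≡ 25 (mod 77)
9^16 ≡ 25^2 = 625 ≡ 9 (mod 77)
19 = 16 + 2 + 1 in binary powers of 2.
So 9^19 ≡ 9 · 4 · 9 ≡ 16 (mod 77).
Squaring chain: 16 → 25; never reaches −1, so base 9 is a Miller–Rabin witness that 77 is composite.

16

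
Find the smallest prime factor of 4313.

19

4313 is odd.
Digit sum 11, not divisible by 3.
Ends in 3: not divisible by 5.
7: 4313 = 7·616 + 1
11: 4313 = 11·392 + 1
13: 4313 = 13·331 + 10
17: 4313 = 17·253 + 12
19: 4313 = 19·227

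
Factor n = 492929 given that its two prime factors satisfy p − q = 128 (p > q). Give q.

641

Since p = q + 128, we have 492929 = q(q + 128), so q² + 128q − 492929 = 0.
Discriminant: 128² + 4·492929 = 16384 + 1971716 = 1988100; √1988100 = 1410.
q = (−128 + 1410)/2 = 641, and p = q + 128 = 769.
Check: 641 · 769 = 492929.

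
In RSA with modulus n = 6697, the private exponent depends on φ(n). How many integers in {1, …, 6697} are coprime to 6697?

Factor: 6697 = 37 · 181.
φ(6697) = (37−1) · (181−1) = 36 · 180 = 6480.

6480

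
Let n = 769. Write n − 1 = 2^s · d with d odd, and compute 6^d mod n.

769 − 1 = 768 = 2^8 · 3, so d = 3.
6^1 ≡ 6 (mod 769)
6^2 ≡ 6^2 = 36 ≡ 36 (mod 769)
3 = 2 + 1 in binary powers of 2.
So 6^3 ≡ 36 · 6 ≡ 216 (mod 769).
Squaring chain: 216 → 516 → 182 → 57 → 173 → 707 → 768 → 1; reaches −1, so base 6 does not prove 769 composite.

216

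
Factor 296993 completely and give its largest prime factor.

89

296993 = 47 · 6319
6319 = 71 · 89
89 is prime.
So 296993 = 47 · 71 · 89; the largest prime factor is 89.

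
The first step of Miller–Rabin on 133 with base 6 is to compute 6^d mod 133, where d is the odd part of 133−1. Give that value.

133 − 1 = 132 = 2^2 · 33, so d = 33.
6^1 ≡ 6 (mod 133)
6^2 ≡ 6^2 = 36 ≡ 36 (mod 133)
6^4 ≡ 36^2 = 1296 ≡ 99 (mod 133)
6^8 ≡ 99^2 = 9801 ≡ 92 (mod 133)
6^16 ≡ 92^2 = 8464 ≡ 85 (mod 133)
6^32 ≡ 85^2 = 7225 ≡ 43 (mod 133)
33 = 32 + 1 in binary powers of 2.
So 6^33 ≡ 43 · 6 ≡ 125 (mod 133).
Squaring chain: 125 → 64; never reaches −1, so base 6 is a Miller–Rabin witness that 133 is composite.

125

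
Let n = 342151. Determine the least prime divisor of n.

43

342151 is odd.
Digit sum 16, not divisible by 3.
Ends in 1: not divisible by 5.
7: 342151 = 7·48878 + 5
11: 342151 = 11·31104 + 7
13: 342151 = 13·26319 + 4
17: 342151 = 17·20126 + 9
19: 342151 = 19·18007 + 18
23: 342151 = 23·14876 + 3
29: 342151 = 29·11798 + 9
31: 342151 = 31·11037 + 4
37: 342151 = 37·9247 + 12
41: 342151 = 41·8345 + 6
43: 342151 = 43·7957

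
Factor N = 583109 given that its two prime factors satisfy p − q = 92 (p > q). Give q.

Since p = q + 92, we have 583109 = q(q + 92), so q² + 92q − 583109 = 0.
Discriminant: 92² + 4·583109 = 8464 + 2332436 = 2340900; √2340900 = 1530.
q = (−92 + 1530)/2 = 719, and p = q + 92 = 811.
Check: 719 · 811 = 583109.

719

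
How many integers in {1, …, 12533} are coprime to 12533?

12300

Factor: 12533 = 83 · 151.
φ(12533) = (83−1) · (151−1) = 82 · 150 = 12300.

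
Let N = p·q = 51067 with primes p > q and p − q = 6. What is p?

229

Since p = q + 6, we have 51067 = q(q + 6), so q² + 6q − 51067 = 0.
Discriminant: 6² + 4·51067 = 36 + 204268 = 204304; √204304 = 452.
q = (−6 + 452)/2 = 223, and p = q + 6 = 229.
Check: 223 · 229 = 51067.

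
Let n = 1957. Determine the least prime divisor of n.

19

1957 is odd.
Digit sum 22, not divisible by 3.
Ends in 7: not divisible by 5.
7: 1957 = 7·279 + 4
11: 1957 = 11·177 + 10
13: 1957 = 13·150 + 7
17: 1957 = 17·115 + 2
19: 1957 = 19·103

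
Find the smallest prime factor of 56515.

56515 is odd.
Digit sum 22, not divisible by 3.
Ends in 5: divisible by 5.

5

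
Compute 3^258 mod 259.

3^1 ≡ 3 (mod 259)
3^2 ≡ 3^2 = 9 ≡ 9 (mod 259)
3^4 ≡ 9^2 = 81 ≡ 81 (mod 259)
3^8 ≡ 81^2 = 6561 ≡ 86 (mod 259)
3^16 ≡ 86^2 = 7396 ≡ 144 (mod 259)
3^32 ≡ 144^2 = 20736 ≡ 16 (mod 259)
3^64 ≡ 16^2 = 256 ≡ 256 (mod 259)
3^128 ≡ 256^2 = 65536 ≡ 9 (mod 259)
3^256 ≡ 9^2 = 81 ≡ 81 (mod 259)
258 = 256 + 2 in binary powers of 2.
So 3^258 ≡ 81 · 9 ≡ 211 (mod 259).
Since 211 ≠ 1, base 3 is a Fermat witness: 259 is composite.

211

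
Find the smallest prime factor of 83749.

89

83749 is odd.
Digit sum 31, not divisible by 3.
Ends in 9: not divisible by 5.
7: 83749 = 7·11964 + 1
11: 83749 = 11·7613 + 6
13: 83749 = 13·6442 + 3
17: 83749 = 17·4926 + 7
19: 83749 = 19·4407 + 16
23: 83749 = 23·3641 + 6
29: 83749 = 29·2887 + 26
31: 83749 = 31·2701 + 18
37: 83749 = 37·2263 + 18
41: 83749 = 41·2042 + 27
43: 83749 = 43·1947 + 28
47: 83749 = 47·1781 + 42
53: 83749 = 53·1580 + 9
59: 83749 = 59·1419 + 28
61: 83749 = 61·1372 + 57
67: 83749 = 67·1249 + 66
71: 83749 = 71·1179 + 40
73: 83749 = 73·1147 + 18
79: 83749 = 79·1060 + 9
83: 83749 = 83·1009 + 2
89: 83749 = 89·941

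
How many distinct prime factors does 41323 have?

2

41323 = 31^2 · 43
41323 = 31^2 · 43, which has 2 distinct prime factors.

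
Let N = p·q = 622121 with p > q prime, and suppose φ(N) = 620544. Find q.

φ(n) = (p−1)(q−1) = n − (p+q) + 1, so p + q = 622121 − 620544 + 1 = 1578.
p and q are the roots of t² − 1578t + 622121 = 0.
Discriminant: 1578² − 4·622121 = 2490084 − 2488484 = 1600; √1600 = 40.
q = (1578 − 40)/2 = 769, p = (1578 + 40)/2 = 809.
Check: 769 · 809 = 622121.

769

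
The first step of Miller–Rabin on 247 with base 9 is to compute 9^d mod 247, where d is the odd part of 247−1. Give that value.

247 − 1 = 246 = 2^1 · 123, so d = 123.
9^1 ≡ 9 (mod 247)
9^2 ≡ 9^2 = 81 ≡ 81 (mod 247)
9^4 ≡ 81^2 = 6561 ≡ 139 (mod 247)
9^8 ≡ 139^2 = 19321 ≡ 55 (mod 247)
9^16 ≡ 55^2 = 3025 ≡ 61 (mod 247)
9^32 ≡ 61^2 = 3721 ≡ 16 (mod 247)
9^64 ≡ 16^2 = 256 ≡ 9 (mod 247)
123 = 64 + 32 + 16 + 8 + 2 + 1 in binary powers of 2.
So 9^123 ≡ 9 · 16 · 61 · 55 · 81 · 9 ≡ 144 (mod 247).
Squaring chain: 144; never reaches −1, so base 9 is a Miller–Rabin witness that 247 is composite.

144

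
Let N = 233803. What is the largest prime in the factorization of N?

89

233803 = 37 · 6319
6319 = 71 · 89
89 is prime.
So 233803 = 37 · 71 · 89; the largest prime factor is 89.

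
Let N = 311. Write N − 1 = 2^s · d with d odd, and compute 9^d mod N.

1

311 − 1 = 310 = 2^1 · 155, so d = 155.
9^1 ≡ 9 (mod 311)
9^2 ≡ 9^2 = 81 ≡ 81 (mod 311)
9^4 ≡ 81^2 = 6561 ≡ 30 (mod 311)
9^8 ≡ 30^2 = 900 ≡ 278 (mod 311)
9^16 ≡ 278^2 = 77284 ≡ 156 (mod 311)
9^32 ≡ 156^2 = 24336 ≡ 78 (mod 311)
9^64 ≡ 78^2 = 6084 ≡ 175 (mod 311)
9^128 ≡ 175^2 = 30625 ≡ 147 (mod 311)
155 = 128 + 16 + 8 + 2 + 1 in binary powers of 2.
So 9^155 ≡ 147 · 156 · 278 · 81 · 9 ≡ 1 (mod 311).
Since 9^d ≡ 1 (mod 311), base 9 does not prove 311 composite.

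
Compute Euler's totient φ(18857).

Factor: 18857 = 109 · 173.
φ(18857) = (109−1) · (173−1) = 108 · 172 = 18576.

18576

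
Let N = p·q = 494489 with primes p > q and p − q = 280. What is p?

Since p = q + 280, we have 494489 = q(q + 280), so q² + 280q − 494489 = 0.
Discriminant: 280² + 4·494489 = 78400 + 1977956 = 2056356; √2056356 = 1434.
q = (−280 + 1434)/2 = 577, and p = q + 280 = 857.
Check: 577 · 857 = 494489.

857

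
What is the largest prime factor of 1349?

1349 = 19 · 71
71 is prime.
So 1349 = 19 · 71; the largest prime factor is 71.

71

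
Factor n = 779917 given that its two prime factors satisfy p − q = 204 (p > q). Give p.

Since p = q + 204, we have 779917 = q(q + 204), so q² + 204q − 779917 = 0.
Discriminant: 204² + 4·779917 = 41616 + 3119668 = 3161284; √3161284 = 1778.
q = (−204 + 1778)/2 = 787, and p = q + 204 = 991.
Check: 787 · 991 = 779917.

991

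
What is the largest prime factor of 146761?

146761 = 17 · 8633
8633 = 89 · 97
97 is prime.
So 146761 = 17 · 89 · 97; the largest prime factor is 97.

97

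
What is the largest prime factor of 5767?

5767 = 73 · 79
79 is prime.
So 5767 = 73 · 79; the largest prime factor is 79.

79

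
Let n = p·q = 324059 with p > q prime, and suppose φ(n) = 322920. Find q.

541

φ(n) = (p−1)(q−1) = n − (p+q) + 1, so p + q = 324059 − 322920 + 1 = 1140.
p and q are the roots of t² − 1140t + 324059 = 0.
Discriminant: 1140² − 4·324059 = 1299600 − 1296236 = 3364; √3364 = 58.
q = (1140 − 58)/2 = 541, p = (1140 + 58)/2 = 599.
Check: 541 · 599 = 324059.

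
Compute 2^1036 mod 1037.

815

2^1 ≡ 2 (mod 1037)
2^2 ≡ 2^2 = 4 ≡ 4 (mod 1037)
2^4 ≡ 4^2 = 16 ≡ 16 (mod 1037)
2^8 ≡ 16^2 = 256 ≡ 256 (mod 1037)
2^16 ≡ 256^2 = 65536 ≡ 205 (mod 1037)
2^32 ≡ 205^2 = 42025 ≡ 545 (mod 1037)
2^64 ≡ 545^2 = 297025 ≡ 443 (mod 1037)
2^128 ≡ 443^2 = 196249 ≡ 256 (mod 1037)
2^256 ≡ 256^2 = 65536 ≡ 205 (mod 1037)
2^512 ≡ 205^2 = 42025 ≡ 545 (mod 1037)
2^1024 ≡ 545^2 = 297025 ≡ 443 (mod 1037)
1036 = 1024 + 8 + 4 in binary powers of 2.
So 2^1036 ≡ 443 · 256 · 16 ≡ 815 (mod 1037).
Since 815 ≠ 1, base 2 is a Fermat witness: 1037 is composite.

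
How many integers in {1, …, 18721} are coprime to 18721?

Factor: 18721 = 97 · 193.
φ(18721) = (97−1) · (193−1) = 96 · 192 = 18432.

18432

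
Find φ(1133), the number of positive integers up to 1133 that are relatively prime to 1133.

Factor: 1133 = 11 · 103.
φ(1133) = (11−1) · (103−1) = 10 · 102 = 1020.

1020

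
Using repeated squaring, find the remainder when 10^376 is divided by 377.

10^1 ≡ 10 (mod 377)
10^2 ≡ 10^2 = 100 ≡ 100 (mod 377)
10^4 ≡ 100^2 = 10000 ≡ 198 (mod 377)
10^8 ≡ 198^2 = 39204 ≡ 373 (mod 377)
10^16 ≡ 373^2 = 139129 ≡ 16 (mod 377)
10^32 ≡ 16^2 = 256 ≡ 256 (mod 377)
10^64 ≡ 256^2 = 65536 ≡ 315 (mod 377)
10^128 ≡ 315^2 = 99225 ≡ 74 (mod 377)
10^256 ≡ 74^2 = 5476 ≡ 198 (mod 377)
376 = 256 + 64 + 32 + 16 + 8 in binary powers of 2.
So 10^376 ≡ 198 · 315 · 256 · 16 · 373 ≡ 107 (mod 377).
Since 107 ≠ 1, base 10 is a Fermat witness: 377 is composite.

107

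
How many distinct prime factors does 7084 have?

4

7084 = 2^2 · 1771
1771 = 7 · 253
253 = 11 · 23
7084 = 2^2 · 7 · 11 · 23, which has 4 distinct prime factors.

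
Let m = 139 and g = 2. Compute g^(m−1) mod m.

1

2^1 ≡ 2 (mod 139)
2^2 ≡ 2^2 = 4 ≡ 4 (mod 139)
2^4 ≡ 4^2 = 16 ≡ 16 (mod 139)
2^8 ≡ 16^2 = 256 ≡ 117 (mod 139)
2^16 ≡ 117^2 = 13689 ≡ 67 (mod 139)
2^32 ≡ 67^2 = 4489 ≡ 41 (mod 139)
2^64 ≡ 41^2 = 1681 ≡ 13 (mod 139)
2^128 ≡ 13^2 = 169 ≡ 30 (mod 139)
138 = 128 + 8 + 2 in binary powers of 2.
So 2^138 ≡ 30 · 117 · 4 ≡ 1 (mod 139).
Since the result is 1, base 2 gives no evidence that 139 is composite.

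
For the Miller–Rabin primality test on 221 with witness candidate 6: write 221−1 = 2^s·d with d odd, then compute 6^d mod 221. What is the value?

150

221 − 1 = 220 = 2^2 · 55, so d = 55.
6^1 ≡ 6 (mod 221)
6^2 ≡ 6^2 = 36 ≡ 36 (mod 221)
6^4 ≡ 36^2 = 1296 ≡ 191 (mod 221)
6^8 ≡ 191^2 = 36481 ≡ 16 (mod 221)
6^16 ≡ 16^2 = 256 ≡ 35 (mod 221)
6^32 ≡ 35^2 = 1225 ≡ 120 (mod 221)
55 = 32 + 16 + 4 + 2 + 1 in binary powers of 2.
So 6^55 ≡ 120 · 35 · 191 · 36 · 6 ≡ 150 (mod 221).
Squaring chain: 150 → 179; never reaches −1, so base 6 is a Miller–Rabin witness that 221 is composite.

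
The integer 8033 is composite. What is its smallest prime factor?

8033 is odd.
Digit sum 14, not divisible by 3.
Ends in 3: not divisible by 5.
7: 8033 = 7·1147 + 4
11: 8033 = 11·730 + 3
13: 8033 = 13·617 + 12
17: 8033 = 17·472 + 9
19: 8033 = 19·422 + 15
23: 8033 = 23·349 + 6
29: 8033 = 29·277

29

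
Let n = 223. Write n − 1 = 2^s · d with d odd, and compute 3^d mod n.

222

223 − 1 = 222 = 2^1 · 111, so d = 111.
3^1 ≡ 3 (mod 223)
3^2 ≡ 3^2 = 9 ≡ 9 (mod 223)
3^4 ≡ 9^2 = 81 ≡ 81 (mod 223)
3^8 ≡ 81^2 = 6561 ≡ 94 (mod 223)
3^16 ≡ 94^2 = 8836 ≡ 139 (mod 223)
3^32 ≡ 139^2 = 19321 ≡ 143 (mod 223)
3^64 ≡ 143^2 = 20449 ≡ 156 (mod 223)
111 = 64 + 32 + 8 + 4 + 2 + 1 in binary powers of 2.
So 3^111 ≡ 156 · 143 · 94 · 81 · 9 · 3 ≡ 222 (mod 223).
Since 3^d ≡ 222 (mod 223), base 3 does not prove 223 composite.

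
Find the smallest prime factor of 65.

5

65 is odd.
Digit sum 11, not divisible by 3.
Ends in 5: divisible by 5.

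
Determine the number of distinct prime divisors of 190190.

6

190190 = 2 · 95095
95095 = 5 · 19019
19019 = 7 · 2717
2717 = 11 · 247
247 = 13 · 19
190190 = 2 · 5 · 7 · 11 · 13 · 19, which has 6 distinct prime factors.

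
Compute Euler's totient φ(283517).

Factor: 283517 = 13 · 113 · 193.
φ(283517) = (13−1) · (113−1) · (193−1) = 12 · 112 · 192 = 258048.

258048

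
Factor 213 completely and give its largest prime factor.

71

213 = 3 · 71
71 is prime.
So 213 = 3 · 71; the largest prime factor is 71.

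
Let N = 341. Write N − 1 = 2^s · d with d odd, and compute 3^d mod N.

341 − 1 = 340 = 2^2 · 85, so d = 85.
3^1 ≡ 3 (mod 341)
3^2 ≡ 3^2 = 9 ≡ 9 (mod 341)
3^4 ≡ 9^2 = 81 ≡ 81 (mod 341)
3^8 ≡ 81^2 = 6561 ≡ 82 (mod 341)
3^16 ≡ 82^2 = 6724 ≡ 245 (mod 341)
3^32 ≡ 245^2 = 60025 ≡ 9 (mod 341)
3^64 ≡ 9^2 = 81 ≡ 81 (mod 341)
85 = 64 + 16 + 4 + 1 in binary powers of 2.
So 3^85 ≡ 81 · 245 · 81 · 3 ≡ 254 (mod 341).
Squaring chain: 254 → 67; never reaches −1, so base 3 is a Miller–Rabin witness that 341 is composite.

254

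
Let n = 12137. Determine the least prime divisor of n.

53

12137 is odd.
Digit sum 14, not divisible by 3.
Ends in 7: not divisible by 5.
7: 12137 = 7·1733 + 6
11: 12137 = 11·1103 + 4
13: 12137 = 13·933 + 8
17: 12137 = 17·713 + 16
19: 12137 = 19·638 + 15
23: 12137 = 23·527 + 16
29: 12137 = 29·418 + 15
31: 12137 = 31·391 + 16
37: 12137 = 37·328 + 1
41: 12137 = 41·296 + 1
43: 12137 = 43·282 + 11
47: 12137 = 47·258 + 11
53: 12137 = 53·229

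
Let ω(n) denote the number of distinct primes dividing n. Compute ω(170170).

6

170170 = 2 · 85085
85085 = 5 · 17017
17017 = 7 · 2431
2431 = 11 · 221
221 = 13 · 17
170170 = 2 · 5 · 7 · 11 · 13 · 17, which has 6 distinct prime factors.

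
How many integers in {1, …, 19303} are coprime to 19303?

Factor: 19303 = 97 · 199.
φ(19303) = (97−1) · (199−1) = 96 · 198 = 19008.

19008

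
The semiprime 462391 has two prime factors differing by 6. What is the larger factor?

Since p = q + 6, we have 462391 = q(q + 6), so q² + 6q − 462391 = 0.
Discriminant: 6² + 4·462391 = 36 + 1849564 = 1849600; √1849600 = 1360.
q = (−6 + 1360)/2 = 677, and p = q + 6 = 683.
Check: 677 · 683 = 462391.

683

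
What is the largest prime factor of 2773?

59

2773 = 47 · 59
59 is prime.
So 2773 = 47 · 59; the largest prime factor is 59.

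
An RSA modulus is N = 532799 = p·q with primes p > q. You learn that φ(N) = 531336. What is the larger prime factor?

φ(n) = (p−1)(q−1) = n − (p+q) + 1, so p + q = 532799 − 531336 + 1 = 1464.
p and q are the roots of t² − 1464t + 532799 = 0.
Discriminant: 1464² − 4·532799 = 2143296 − 2131196 = 12100; √12100 = 110.
q = (1464 − 110)/2 = 677, p = (1464 + 110)/2 = 787.
Check: 677 · 787 = 532799.

787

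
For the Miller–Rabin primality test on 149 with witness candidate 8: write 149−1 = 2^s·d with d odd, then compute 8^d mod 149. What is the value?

44

149 − 1 = 148 = 2^2 · 37, so d = 37.
8^1 ≡ 8 (mod 149)
8^2 ≡ 8^2 = 64 ≡ 64 (mod 149)
8^4 ≡ 64^2 = 4096 ≡ 73 (mod 149)
8^8 ≡ 73^2 = 5329 ≡ 114 (mod 149)
8^16 ≡ 114^2 = 12996 ≡ 33 (mod 149)
8^32 ≡ 33^2 = 1089 ≡ 46 (mod 149)
37 = 32 + 4 + 1 in binary powers of 2.
So 8^37 ≡ 46 · 73 · 8 ≡ 44 (mod 149).
Squaring chain: 44 → 148; reaches −1, so base 8 does not prove 149 composite.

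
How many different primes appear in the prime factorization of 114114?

6

114114 = 2 · 57057
57057 = 3 · 19019
19019 = 7 · 2717
2717 = 11 · 247
247 = 13 · 19
114114 = 2 · 3 · 7 · 11 · 13 · 19, which has 6 distinct prime factors.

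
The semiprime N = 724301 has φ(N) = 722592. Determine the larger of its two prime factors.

937

φ(n) = (p−1)(q−1) = n − (p+q) + 1, so p + q = 724301 − 722592 + 1 = 1710.
p and q are the roots of t² − 1710t + 724301 = 0.
Discriminant: 1710² − 4·724301 = 2924100 − 2897204 = 26896; √26896 = 164.
q = (1710 − 164)/2 = 773, p = (1710 + 164)/2 = 937.
Check: 773 · 937 = 724301.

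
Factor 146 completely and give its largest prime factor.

73

146 = 2 · 73
73 is prime.
So 146 = 2 · 73; the largest prime factor is 73.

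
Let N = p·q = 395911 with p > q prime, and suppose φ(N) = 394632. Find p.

φ(n) = (p−1)(q−1) = n − (p+q) + 1, so p + q = 395911 − 394632 + 1 = 1280.
p and q are the roots of t² − 1280t + 395911 = 0.
Discriminant: 1280² − 4·395911 = 1638400 − 1583644 = 54756; √54756 = 234.
q = (1280 − 234)/2 = 523, p = (1280 + 234)/2 = 757.
Check: 523 · 757 = 395911.

757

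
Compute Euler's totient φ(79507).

77658

Factor: 79507 = 43^3.
φ(79507) = 43^2·(43−1) = 77658.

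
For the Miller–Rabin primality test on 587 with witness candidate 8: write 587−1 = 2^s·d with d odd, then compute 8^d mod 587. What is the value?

587 − 1 = 586 = 2^1 · 293, so d = 293.
8^1 ≡ 8 (mod 587)
8^2 ≡ 8^2 = 64 ≡ 64 (mod 587)
8^4 ≡ 64^2 = 4096 ≡ 574 (mod 587)
8^8 ≡ 574^2 = 329476 ≡ 169 (mod 587)
8^16 ≡ 169^2 = 28561 ≡ 385 (mod 587)
8^32 ≡ 385^2 = 148225 ≡ 301 (mod 587)
8^64 ≡ 301^2 = 90601 ≡ 203 (mod 587)
8^128 ≡ 203^2 = 41209 ≡ 119 (mod 587)
8^256 ≡ 119^2 = 14161 ≡ 73 (mod 587)
293 = 256 + 32 + 4 + 1 in binary powers of 2.
So 8^293 ≡ 73 · 301 · 574 · 8 ≡ 586 (mod 587).
Since 8^d ≡ 586 (mod 587), base 8 does not prove 587 composite.

586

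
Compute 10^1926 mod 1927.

1076

10^1 ≡ 10 (mod 1927)
10^2 ≡ 10^2 = 100 ≡ 100 (mod 1927)
10^4 ≡ 100^2 = 10000 ≡ 365 (mod 1927)
10^8 ≡ 365^2 = 133225 ≡ 262 (mod 1927)
10^16 ≡ 262^2 = 68644 ≡ 1199 (mod 1927)
10^32 ≡ 1199^2 = 1437601 ≡ 59 (mod 1927)
10^64 ≡ 59^2 = 3481 ≡ 1554 (mod 1927)
10^128 ≡ 1554^2 = 2414916 ≡ 385 (mod 1927)
10^256 ≡ 385^2 = 148225 ≡ 1773 (mod 1927)
10^512 ≡ 1773^2 = 3143529 ≡ 592 (mod 1927)
10^1024 ≡ 592^2 = 350464 ≡ 1677 (mod 1927)
1926 = 1024 + 512 + 256 + 128 + 4 + 2 in binary powers of 2.
So 10^1926 ≡ 1677 · 592 · 1773 · 385 · 365 · 100 ≡ 1076 (mod 1927).
Since 1076 ≠ 1, base 10 is a Fermat witness: 1927 is composite.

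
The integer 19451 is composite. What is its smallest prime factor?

53

19451 is odd.
Digit sum 20, not divisible by 3.
Ends in 1: not divisible by 5.
7: 19451 = 7·2778 + 5
11: 19451 = 11·1768 + 3
13: 19451 = 13·1496 + 3
17: 19451 = 17·1144 + 3
19: 19451 = 19·1023 + 14
23: 19451 = 23·845 + 16
29: 19451 = 29·670 + 21
31: 19451 = 31·627 + 14
37: 19451 = 37·525 + 26
41: 19451 = 41·474 + 17
43: 19451 = 43·452 + 15
47: 19451 = 47·413 + 40
53: 19451 = 53·367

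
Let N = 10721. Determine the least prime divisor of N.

10721 is odd.
Digit sum 11, not divisible by 3.
Ends in 1: not divisible by 5.
7: 10721 = 7·1531 + 4
11: 10721 = 11·974 + 7
13: 10721 = 13·824 + 9
17: 10721 = 17·630 + 11
19: 10721 = 19·564 + 5
23: 10721 = 23·466 + 3
29: 10721 = 29·369 + 20
31: 10721 = 31·345 + 26
37: 10721 = 37·289 + 28
41: 10721 = 41·261 + 20
43: 10721 = 43·249 + 14
47: 10721 = 47·228 + 5
53: 10721 = 53·202 + 15
59: 10721 = 59·181 + 42
61: 10721 = 61·175 + 46
67: 10721 = 67·160 + 1
71: 10721 = 71·151

71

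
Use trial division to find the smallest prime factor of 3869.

3869 is odd.
Digit sum 26, not divisible by 3.
Ends in 9: not divisible by 5.
7: 3869 = 7·552 + 5
11: 3869 = 11·351 + 8
13: 3869 = 13·297 + 8
17: 3869 = 17·227 + 10
19: 3869 = 19·203 + 12
23: 3869 = 23·168 + 5
29: 3869 = 29·133 + 12
31: 3869 = 31·124 + 25
37: 3869 = 37·104 + 21
41: 3869 = 41·94 + 15
43: 3869 = 43·89 + 42
47: 3869 = 47·82 + 15
53: 3869 = 53·73

53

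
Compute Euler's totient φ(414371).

387072

Factor: 414371 = 19 · 113 · 193.
φ(414371) = (19−1) · (113−1) · (193−1) = 18 · 112 · 192 = 387072.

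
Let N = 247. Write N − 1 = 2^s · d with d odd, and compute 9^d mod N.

247 − 1 = 246 = 2^1 · 123, so d = 123.
9^1 ≡ 9 (mod 247)
9^2 ≡ 9^2 = 81 ≡ 81 (mod 247)
9^4 ≡ 81^2 = 6561 ≡ 139 (mod 247)
9^8 ≡ 139^2 = 19321 ≡ 55 (mod 247)
9^16 ≡ 55^2 = 3025 ≡ 61 (mod 247)
9^32 ≡ 61^2 = 3721 ≡ 16 (mod 247)
9^64 ≡ 16^2 = 256 ≡ 9 (mod 247)
123 = 64 + 32 + 16 + 8 + 2 + 1 in binary powers of 2.
So 9^123 ≡ 9 · 16 · 61 · 55 · 81 · 9 ≡ 144 (mod 247).
Squaring chain: 144; never reaches −1, so base 9 is a Miller–Rabin witness that 247 is composite.

144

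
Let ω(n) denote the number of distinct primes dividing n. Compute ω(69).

2

69 = 3 · 23
69 = 3 · 23, which has 2 distinct prime factors.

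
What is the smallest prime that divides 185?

185 is odd.
Digit sum 14, not divisible by 3.
Ends in 5: divisible by 5.

5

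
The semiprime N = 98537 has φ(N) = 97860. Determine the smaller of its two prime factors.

φ(n) = (p−1)(q−1) = n − (p+q) + 1, so p + q = 98537 − 97860 + 1 = 678.
p and q are the roots of t² − 678t + 98537 = 0.
Discriminant: 678² − 4·98537 = 459684 − 394148 = 65536; √65536 = 256.
q = (678 − 256)/2 = 211, p = (678 + 256)/2 = 467.
Check: 211 · 467 = 98537.

211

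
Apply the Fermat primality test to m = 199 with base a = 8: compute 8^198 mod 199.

1

8^1 ≡ 8 (mod 199)
8^2 ≡ 8^2 = 64 ≡ 64 (mod 199)
8^4 ≡ 64^2 = 4096 ≡ 116 (mod 199)
8^8 ≡ 116^2 = 13456 ≡ 123 (mod 199)
8^16 ≡ 123^2 = 15129 ≡ 5 (mod 199)
8^32 ≡ 5^2 = 25 ≡ 25 (mod 199)
8^64 ≡ 25^2 = 625 ≡ 28 (mod 199)
8^128 ≡ 28^2 = 784 ≡ 187 (mod 199)
198 = 128 + 64 + 4 + 2 in binary powers of 2.
So 8^198 ≡ 187 · 28 · 116 · 64 ≡ 1 (mod 199).
Since the result is 1, base 8 gives no evidence that 199 is composite.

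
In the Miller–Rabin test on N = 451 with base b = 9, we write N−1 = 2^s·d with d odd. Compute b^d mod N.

451 − 1 = 450 = 2^1 · 225, so d = 225.
9^1 ≡ 9 (mod 451)
9^2 ≡ 9^2 = 81 ≡ 81 (mod 451)
9^4 ≡ 81^2 = 6561 ≡ 247 (mod 451)
9^8 ≡ 247^2 = 61009 ≡ 124 (mod 451)
9^16 ≡ 124^2 = 15376 ≡ 42 (mod 451)
9^32 ≡ 42^2 = 1764 ≡ 411 (mod 451)
9^64 ≡ 411^2 = 168921 ≡ 247 (mod 451)
9^128 ≡ 247^2 = 61009 ≡ 124 (mod 451)
225 = 128 + 64 + 32 + 1 in binary powers of 2.
So 9^225 ≡ 124 · 247 · 411 · 9 ≡ 419 (mod 451).
Squaring chain: 419; never reaches −1, so base 9 is a Miller–Rabin witness that 451 is composite.

419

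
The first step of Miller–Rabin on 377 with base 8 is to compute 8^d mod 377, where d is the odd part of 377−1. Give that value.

377 − 1 = 376 = 2^3 · 47, so d = 47.
8^1 ≡ 8 (mod 377)
8^2 ≡ 8^2 = 64 ≡ 64 (mod 377)
8^4 ≡ 64^2 = 4096 ≡ 326 (mod 377)
8^8 ≡ 326^2 = 106276 ≡ 339 (mod 377)
8^16 ≡ 339^2 = 114921 ≡ 313 (mod 377)
8^32 ≡ 313^2 = 97969 ≡ 326 (mod 377)
47 = 32 + 8 + 4 + 2 + 1 in binary powers of 2.
So 8^47 ≡ 326 · 339 · 326 · 64 · 8 ≡ 31 (mod 377).
Squaring chain: 31 → 207 → 248; never reaches −1, so base 8 is a Miller–Rabin witness that 377 is composite.

31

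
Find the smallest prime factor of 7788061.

71

7788061 is odd.
Digit sum 37, not divisible by 3.
Ends in 1: not divisible by 5.
7: 7788061 = 7·1112580 + 1
11: 7788061 = 11·708005 + 6
13: 7788061 = 13·599081 + 8
17: 7788061 = 17·458121 + 4
19: 7788061 = 19·409897 + 18
23: 7788061 = 23·338611 + 8
29: 7788061 = 29·268553 + 24
31: 7788061 = 31·251227 + 24
37: 7788061 = 37·210488 + 5
41: 7788061 = 41·189952 + 29
43: 7788061 = 43·181117 + 30
47: 7788061 = 47·165703 + 20
53: 7788061 = 53·146944 + 29
59: 7788061 = 59·132001 + 2
61: 7788061 = 61·127673 + 8
67: 7788061 = 67·116239 + 48
71: 7788061 = 71·109691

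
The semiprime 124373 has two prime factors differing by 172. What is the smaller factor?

277

Since p = q + 172, we have 124373 = q(q + 172), so q² + 172q − 124373 = 0.
Discriminant: 172² + 4·124373 = 29584 + 497492 = 527076; √527076 = 726.
q = (−172 + 726)/2 = 277, and p = q + 172 = 449.
Check: 277 · 449 = 124373.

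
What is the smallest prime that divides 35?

35 is odd.
Digit sum 8, not divisible by 3.
Ends in 5: divisible by 5.

5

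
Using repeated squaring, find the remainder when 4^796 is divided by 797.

4^1 ≡ 4 (mod 797)
4^2 ≡ 4^2 = 16 ≡ 16 (mod 797)
4^4 ≡ 16^2 = 256 ≡ 256 (mod 797)
4^8 ≡ 256^2 = 65536 ≡ 182 (mod 797)
4^16 ≡ 182^2 = 33124 ≡ 447 (mod 797)
4^32 ≡ 447^2 = 199809 ≡ 559 (mod 797)
4^64 ≡ 559^2 = 312481 ≡ 57 (mod 797)
4^128 ≡ 57^2 = 3249 ≡ 61 (mod 797)
4^256 ≡ 61^2 = 3721 ≡ 533 (mod 797)
4^512 ≡ 533^2 = 284089 ≡ 357 (mod 797)
796 = 512 + 256 + 16 + 8 + 4 in binary powers of 2.
So 4^796 ≡ 357 · 533 · 447 · 182 · 256 ≡ 1 (mod 797).
Since the result is 1, base 4 gives no evidence that 797 is composite.

1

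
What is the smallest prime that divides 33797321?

33797321 is odd.
Digit sum 35, not divisible by 3.
Ends in 1: not divisible by 5.
7: 33797321 = 7·4828188 + 5
11: 33797321 = 11·3072483 + 8
13: 33797321 = 13·2599793 + 12
17: 33797321 = 17·1988077 + 12
19: 33797321 = 19·1778806 + 7
23: 33797321 = 23·1469448 + 17
29: 33797321 = 29·1165424 + 25
31: 33797321 = 31·1090236 + 5
37: 33797321 = 37·913441 + 4
41: 33797321 = 41·824324 + 37
43: 33797321 = 43·785984 + 9
47: 33797321 = 47·719091 + 44
53: 33797321 = 53·637685 + 16
59: 33797321 = 59·572835 + 56
61: 33797321 = 61·554054 + 27
67: 33797321 = 67·504437 + 42
71: 33797321 = 71·476018 + 43
73: 33797321 = 73·462977

73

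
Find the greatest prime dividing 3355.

61

3355 = 5 · 671
671 = 11 · 61
61 is prime.
So 3355 = 5 · 11 · 61; the largest prime factor is 61.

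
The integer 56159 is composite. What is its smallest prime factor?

56159 is odd.
Digit sum 26, not divisible by 3.
Ends in 9: not divisible by 5.
7: 56159 = 7·8022 + 5
11: 56159 = 11·5105 + 4
13: 56159 = 13·4319 + 12
17: 56159 = 17·3303 + 8
19: 56159 = 19·2955 + 14
23: 56159 = 23·2441 + 16
29: 56159 = 29·1936 + 15
31: 56159 = 31·1811 + 18
37: 56159 = 37·1517 + 30
41: 56159 = 41·1369 + 30
43: 56159 = 43·1306 + 1
47: 56159 = 47·1194 + 41
53: 56159 = 53·1059 + 32
59: 56159 = 59·951 + 50
61: 56159 = 61·920 + 39
67: 56159 = 67·838 + 13
71: 56159 = 71·790 + 69
73: 56159 = 73·769 + 22
79: 56159 = 79·710 + 69
83: 56159 = 83·676 + 51
89: 56159 = 89·631

89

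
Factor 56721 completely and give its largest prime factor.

73

56721 = 3 · 18907
18907 = 7 · 2701
2701 = 37 · 73
73 is prime.
So 56721 = 3 · 7 · 37 · 73; the largest prime factor is 73.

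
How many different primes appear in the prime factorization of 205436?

5

205436 = 2^2 · 51359
51359 = 7 · 7337
7337 = 11 · 667
667 = 23 · 29
205436 = 2^2 · 7 · 11 · 23 · 29, which has 5 distinct prime factors.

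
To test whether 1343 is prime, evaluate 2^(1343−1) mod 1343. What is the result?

2^1 ≡ 2 (mod 1343)
2^2 ≡ 2^2 = 4 ≡ 4 (mod 1343)
2^4 ≡ 4^2 = 16 ≡ 16 (mod 1343)
2^8 ≡ 16^2 = 256 ≡ 256 (mod 1343)
2^16 ≡ 256^2 = 65536 ≡ 1072 (mod 1343)
2^32 ≡ 1072^2 = 1149184 ≡ 919 (mod 1343)
2^64 ≡ 919^2 = 844561 ≡ 1157 (mod 1343)
2^128 ≡ 1157^2 = 1338649 ≡ 1021 (mod 1343)
2^256 ≡ 1021^2 = 1042441 ≡ 273 (mod 1343)
2^512 ≡ 273^2 = 74529 ≡ 664 (mod 1343)
2^1024 ≡ 664^2 = 440896 ≡ 392 (mod 1343)
1342 = 1024 + 256 + 32 + 16 + 8 + 4 + 2 in binary powers of 2.
So 2^1342 ≡ 392 · 273 · 919 · 1072 · 256 · 16 · 4 ≡ 914 (mod 1343).
Since 914 ≠ 1, base 2 is a Fermat witness: 1343 is composite.

914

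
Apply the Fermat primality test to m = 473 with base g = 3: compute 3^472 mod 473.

53

3^1 ≡ 3 (mod 473)
3^2 ≡ 3^2 = 9 ≡ 9 (mod 473)
3^4 ≡ 9^2 = 81 ≡ 81 (mod 473)
3^8 ≡ 81^2 = 6561 ≡ 412 (mod 473)
3^16 ≡ 412^2 = 169744 ≡ 410 (mod 473)
3^32 ≡ 410^2 = 168100 ≡ 185 (mod 473)
3^64 ≡ 185^2 = 34225 ≡ 169 (mod 473)
3^128 ≡ 169^2 = 28561 ≡ 181 (mod 473)
3^256 ≡ 181^2 = 32761 ≡ 124 (mod 473)
472 = 256 + 128 + 64 + 16 + 8 in binary powers of 2.
So 3^472 ≡ 124 · 181 · 169 · 410 · 412 ≡ 53 (mod 473).
Since 53 ≠ 1, base 3 is a Fermat witness: 473 is composite.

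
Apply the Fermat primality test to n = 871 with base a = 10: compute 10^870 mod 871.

625

10^1 ≡ 10 (mod 871)
10^2 ≡ 10^2 = 100 ≡ 100 (mod 871)
10^4 ≡ 100^2 = 10000 ≡ 419 (mod 871)
10^8 ≡ 419^2 = 175561 ≡ 490 (mod 871)
10^16 ≡ 490^2 = 240100 ≡ 575 (mod 871)
10^32 ≡ 575^2 = 330625 ≡ 516 (mod 871)
10^64 ≡ 516^2 = 266256 ≡ 601 (mod 871)
10^128 ≡ 601^2 = 361201 ≡ 607 (mod 871)
10^256 ≡ 607^2 = 368449 ≡ 16 (mod 871)
10^512 ≡ 16^2 = 256 ≡ 256 (mod 871)
870 = 512 + 256 + 64 + 32 + 4 + 2 in binary powers of 2.
So 10^870 ≡ 256 · 16 · 601 · 516 · 419 · 100 ≡ 625 (mod 871).
Since 625 ≠ 1, base 10 is a Fermat witness: 871 is composite.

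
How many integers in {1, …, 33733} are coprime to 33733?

Factor: 33733 = 7 · 61 · 79.
φ(33733) = (7−1) · (61−1) · (79−1) = 6 · 60 · 78 = 28080.

28080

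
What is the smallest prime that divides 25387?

53

25387 is odd.
Digit sum 25, not divisible by 3.
Ends in 7: not divisible by 5.
7: 25387 = 7·3626 + 5
11: 25387 = 11·2307 + 10
13: 25387 = 13·1952 + 11
17: 25387 = 17·1493 + 6
19: 25387 = 19·1336 + 3
23: 25387 = 23·1103 + 18
29: 25387 = 29·875 + 12
31: 25387 = 31·818 + 29
37: 25387 = 37·686 + 5
41: 25387 = 41·619 + 8
43: 25387 = 43·590 + 17
47: 25387 = 47·540 + 7
53: 25387 = 53·479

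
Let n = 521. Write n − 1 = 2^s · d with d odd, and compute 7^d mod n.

521 − 1 = 520 = 2^3 · 65, so d = 65.
7^1 ≡ 7 (mod 521)
7^2 ≡ 7^2 = 49 ≡ 49 (mod 521)
7^4 ≡ 49^2 = 2401 ≡ 317 (mod 521)
7^8 ≡ 317^2 = 100489 ≡ 457 (mod 521)
7^16 ≡ 457^2 = 208849 ≡ 449 (mod 521)
7^32 ≡ 449^2 = 201601 ≡ 495 (mod 521)
7^64 ≡ 495^2 = 245025 ≡ 155 (mod 521)
65 = 64 + 1 in binary powers of 2.
So 7^65 ≡ 155 · 7 ≡ 43 (mod 521).
Squaring chain: 43 → 286 → 520; reaches −1, so base 7 does not prove 521 composite.

43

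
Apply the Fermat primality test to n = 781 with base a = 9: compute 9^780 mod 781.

9^1 ≡ 9 (mod 781)
9^2 ≡ 9^2 = 81 ≡ 81 (mod 781)
9^4 ≡ 81^2 = 6561 ≡ 313 (mod 781)
9^8 ≡ 313^2 = 97969 ≡ 344 (mod 781)
9^16 ≡ 344^2 = 118336 ≡ 405 (mod 781)
9^32 ≡ 405^2 = 164025 ≡ 15 (mod 781)
9^64 ≡ 15^2 = 225 ≡ 225 (mod 781)
9^128 ≡ 225^2 = 50625 ≡ 641 (mod 781)
9^256 ≡ 641^2 = 410881 ≡ 75 (mod 781)
9^512 ≡ 75^2 = 5625 ≡ 158 (mod 781)
780 = 512 + 256 + 8 + 4 in binary powers of 2.
So 9^780 ≡ 158 · 75 · 344 · 313 ≡ 529 (mod 781).
Since 529 ≠ 1, base 9 is a Fermat witness: 781 is composite.

529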